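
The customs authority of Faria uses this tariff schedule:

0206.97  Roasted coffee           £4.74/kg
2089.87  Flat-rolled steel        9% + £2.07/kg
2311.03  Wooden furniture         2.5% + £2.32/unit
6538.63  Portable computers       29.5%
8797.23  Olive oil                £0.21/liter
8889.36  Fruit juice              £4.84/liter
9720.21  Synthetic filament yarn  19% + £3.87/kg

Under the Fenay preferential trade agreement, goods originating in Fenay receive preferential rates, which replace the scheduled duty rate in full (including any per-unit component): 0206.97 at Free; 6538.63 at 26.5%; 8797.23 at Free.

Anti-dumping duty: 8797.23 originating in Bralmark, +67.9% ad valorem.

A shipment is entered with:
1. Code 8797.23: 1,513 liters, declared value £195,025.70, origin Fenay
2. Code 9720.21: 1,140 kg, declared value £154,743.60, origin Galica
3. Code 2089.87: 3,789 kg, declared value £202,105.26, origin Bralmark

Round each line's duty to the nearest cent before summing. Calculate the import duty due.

£59,845.78

Line 1 (8797.23, Fenay, 1,513 liters, £195,025.70):
Base rate for 8797.23 is £0.21/liter.
Origin Fenay qualifies under the Faria–Fenay agreement and 8797.23 is covered: preferential rate Free applies instead.
The additional-duty order on 8797.23 targets Bralmark, not Fenay; it does not apply.
Duty = £195,025.70 × 0% = £0.00.
Line 2 (9720.21, Galica, 1,140 kg, £154,743.60):
Base rate for 9720.21 is 19% + £3.87/kg.
Duty = £154,743.60 × 19% + 1,140 × £3.87 = £33,813.08.
Line 3 (2089.87, Bralmark, 3,789 kg, £202,105.26):
Base rate for 2089.87 is 9% + £2.07/kg.
Duty = £202,105.26 × 9% + 3,789 × £2.07 = £26,032.70.
Total = £0.00 + £33,813.08 + £26,032.70 = £59,845.78.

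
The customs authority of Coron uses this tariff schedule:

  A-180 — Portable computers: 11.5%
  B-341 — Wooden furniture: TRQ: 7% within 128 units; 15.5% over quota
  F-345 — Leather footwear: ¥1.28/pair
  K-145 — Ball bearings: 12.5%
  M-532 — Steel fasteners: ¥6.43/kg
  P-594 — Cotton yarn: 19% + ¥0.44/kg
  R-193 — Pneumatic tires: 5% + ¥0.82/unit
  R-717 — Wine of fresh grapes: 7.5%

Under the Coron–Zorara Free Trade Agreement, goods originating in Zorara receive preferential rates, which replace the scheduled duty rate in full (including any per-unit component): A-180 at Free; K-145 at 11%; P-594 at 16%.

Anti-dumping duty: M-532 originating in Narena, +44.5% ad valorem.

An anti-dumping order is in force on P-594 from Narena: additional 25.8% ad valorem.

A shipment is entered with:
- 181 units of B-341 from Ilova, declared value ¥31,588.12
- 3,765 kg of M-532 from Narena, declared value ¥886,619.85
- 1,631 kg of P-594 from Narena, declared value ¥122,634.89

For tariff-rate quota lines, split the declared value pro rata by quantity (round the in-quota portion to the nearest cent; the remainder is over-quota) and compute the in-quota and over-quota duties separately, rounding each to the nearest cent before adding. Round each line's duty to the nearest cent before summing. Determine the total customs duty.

Line 1 (B-341, Ilova, 181 units, ¥31,588.12):
Code B-341 is under a tariff-rate quota (threshold 128 units). In-quota: 128 units at 7%; over-quota: 53 units at 15.5%.
Pro-rata value split: in-quota = ¥31,588.12 × 128/181 = ¥22,338.56; over-quota = ¥31,588.12 − ¥22,338.56 = ¥9,249.56.
In-quota duty = ¥22,338.56 × 7% = ¥1,563.70. Over-quota duty = ¥9,249.56 × 15.5% = ¥1,433.68.
Line duty = ¥1,563.70 + ¥1,433.68 = ¥2,997.38.
Line 2 (M-532, Narena, 3,765 kg, ¥886,619.85):
Base rate for M-532 is ¥6.43/kg.
Additional duty on M-532 from Narena: +44.5% ad valorem. Applied ad valorem rate = 44.5%.
Duty = ¥886,619.85 × 44.5% + 3,765 × ¥6.43 = ¥418,754.78.
Line 3 (P-594, Narena, 1,631 kg, ¥122,634.89):
Base rate for P-594 is 19% + ¥0.44/kg.
P-594 has an FTA preferential rate, but origin Narena is not Zorara; base rate stands.
Additional duty on P-594 from Narena: +25.8%. Applied ad valorem rate: 19% + 25.8% = 44.8%.
Duty = ¥122,634.89 × 44.8% + 1,631 × ¥0.44 = ¥55,658.07.
Total = ¥2,997.38 + ¥418,754.78 + ¥55,658.07 = ¥477,410.23.

¥477,410.23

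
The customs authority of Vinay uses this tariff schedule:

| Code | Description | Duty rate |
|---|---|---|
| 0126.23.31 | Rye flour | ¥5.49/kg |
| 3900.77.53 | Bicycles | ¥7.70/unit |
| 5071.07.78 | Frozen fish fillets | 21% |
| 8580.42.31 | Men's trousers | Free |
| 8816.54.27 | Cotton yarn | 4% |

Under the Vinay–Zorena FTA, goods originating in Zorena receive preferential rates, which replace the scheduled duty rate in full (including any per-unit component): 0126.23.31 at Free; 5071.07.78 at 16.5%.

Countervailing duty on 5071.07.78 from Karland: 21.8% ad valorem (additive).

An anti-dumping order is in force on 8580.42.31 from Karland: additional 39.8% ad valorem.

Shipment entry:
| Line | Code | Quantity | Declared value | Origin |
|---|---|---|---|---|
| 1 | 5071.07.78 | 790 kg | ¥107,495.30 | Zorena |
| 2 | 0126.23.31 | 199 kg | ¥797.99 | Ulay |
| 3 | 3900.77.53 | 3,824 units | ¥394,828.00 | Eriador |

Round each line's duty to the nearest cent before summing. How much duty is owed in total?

Line 1 (5071.07.78, Zorena, 790 kg, ¥107,495.30):
Base rate for 5071.07.78 is 21%.
Origin Zorena qualifies under the Vinay–Zorena agreement and 5071.07.78 is covered: preferential rate 16.5% applies instead.
The additional-duty order on 5071.07.78 targets Karland, not Zorena; it does not apply.
Duty = ¥107,495.30 × 16.5% = ¥17,736.72.
Line 2 (0126.23.31, Ulay, 199 kg, ¥797.99):
Base rate for 0126.23.31 is ¥5.49/kg.
0126.23.31 has an FTA preferential rate, but origin Ulay is not Zorena; base rate stands.
Duty = 199 × ¥5.49 = ¥1,092.51.
Line 3 (3900.77.53, Eriador, 3,824 units, ¥394,828.00):
Base rate for 3900.77.53 is ¥7.70/unit.
Duty = 3,824 × ¥7.70 = ¥29,444.80.
Total = ¥17,736.72 + ¥1,092.51 + ¥29,444.80 = ¥48,274.03.

¥48,274.03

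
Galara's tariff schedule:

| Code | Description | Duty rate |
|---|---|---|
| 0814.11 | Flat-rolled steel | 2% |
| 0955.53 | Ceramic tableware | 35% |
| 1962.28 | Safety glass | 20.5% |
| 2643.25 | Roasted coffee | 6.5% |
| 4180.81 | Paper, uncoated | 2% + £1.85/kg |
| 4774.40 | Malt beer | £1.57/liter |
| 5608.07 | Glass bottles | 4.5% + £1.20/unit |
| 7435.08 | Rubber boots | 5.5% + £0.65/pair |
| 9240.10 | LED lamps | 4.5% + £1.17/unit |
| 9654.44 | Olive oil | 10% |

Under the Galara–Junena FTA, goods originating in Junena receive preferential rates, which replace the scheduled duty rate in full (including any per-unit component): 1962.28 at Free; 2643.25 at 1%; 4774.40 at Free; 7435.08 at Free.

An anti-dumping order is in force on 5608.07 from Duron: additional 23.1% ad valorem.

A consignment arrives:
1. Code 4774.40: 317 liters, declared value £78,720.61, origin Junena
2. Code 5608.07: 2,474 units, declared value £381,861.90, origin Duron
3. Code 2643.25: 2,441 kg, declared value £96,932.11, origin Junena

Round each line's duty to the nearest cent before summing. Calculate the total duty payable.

£109,332.00

Line 1 (4774.40, Junena, 317 liters, £78,720.61):
Base rate for 4774.40 is £1.57/liter.
Origin Junena qualifies under the Galara–Junena agreement and 4774.40 is covered: preferential rate Free applies instead.
Duty = £78,720.61 × 0% = £0.00.
Line 2 (5608.07, Duron, 2,474 units, £381,861.90):
Base rate for 5608.07 is 4.5% + £1.20/unit.
Additional duty on 5608.07 from Duron: +23.1%. Applied ad valorem rate: 4.5% + 23.1% = 27.6%.
Duty = £381,861.90 × 27.6% + 2,474 × £1.20 = £108,362.68.
Line 3 (2643.25, Junena, 2,441 kg, £96,932.11):
Base rate for 2643.25 is 6.5%.
Origin Junena qualifies under the Galara–Junena agreement and 2643.25 is covered: preferential rate 1% applies instead.
Duty = £96,932.11 × 1% = £969.32.
Total = £0.00 + £108,362.68 + £969.32 = £109,332.00.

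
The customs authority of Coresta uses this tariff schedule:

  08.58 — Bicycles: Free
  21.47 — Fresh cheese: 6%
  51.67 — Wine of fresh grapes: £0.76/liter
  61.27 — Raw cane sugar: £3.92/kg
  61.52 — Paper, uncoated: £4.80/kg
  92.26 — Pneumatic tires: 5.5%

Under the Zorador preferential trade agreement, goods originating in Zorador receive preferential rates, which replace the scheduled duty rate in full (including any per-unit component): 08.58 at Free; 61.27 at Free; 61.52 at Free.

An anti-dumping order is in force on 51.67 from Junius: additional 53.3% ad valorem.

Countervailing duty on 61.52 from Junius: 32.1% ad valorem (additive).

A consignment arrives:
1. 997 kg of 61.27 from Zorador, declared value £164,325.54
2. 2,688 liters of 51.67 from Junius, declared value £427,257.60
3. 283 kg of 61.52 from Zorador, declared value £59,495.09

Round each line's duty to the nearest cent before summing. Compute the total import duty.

Line 1 (61.27, Zorador, 997 kg, £164,325.54):
Base rate for 61.27 is £3.92/kg.
Origin Zorador qualifies under the Coresta–Zorador agreement and 61.27 is covered: preferential rate Free applies instead.
Duty = £164,325.54 × 0% = £0.00.
Line 2 (51.67, Junius, 2,688 liters, £427,257.60):
Base rate for 51.67 is £0.76/liter.
Additional duty on 51.67 from Junius: +53.3% ad valorem. Applied ad valorem rate = 53.3%.
Duty = £427,257.60 × 53.3% + 2,688 × £0.76 = £229,771.18.
Line 3 (61.52, Zorador, 283 kg, £59,495.09):
Base rate for 61.52 is £4.80/kg.
Origin Zorador qualifies under the Coresta–Zorador agreement and 61.52 is covered: preferential rate Free applies instead.
The additional-duty order on 61.52 targets Junius, not Zorador; it does not apply.
Duty = £59,495.09 × 0% = £0.00.
Total = £0.00 + £229,771.18 + £0.00 = £229,771.18.

£229,771.18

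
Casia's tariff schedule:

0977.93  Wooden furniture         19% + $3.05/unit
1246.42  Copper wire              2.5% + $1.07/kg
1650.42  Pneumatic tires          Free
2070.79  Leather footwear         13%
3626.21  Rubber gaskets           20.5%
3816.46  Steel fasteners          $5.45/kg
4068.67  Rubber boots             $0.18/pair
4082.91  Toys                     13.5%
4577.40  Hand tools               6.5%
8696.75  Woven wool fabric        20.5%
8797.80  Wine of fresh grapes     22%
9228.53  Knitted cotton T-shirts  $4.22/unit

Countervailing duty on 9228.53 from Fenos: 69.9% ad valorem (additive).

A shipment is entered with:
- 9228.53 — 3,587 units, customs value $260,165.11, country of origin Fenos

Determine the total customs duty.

Line 1 (9228.53, Fenos, 3,587 units, $260,165.11):
Base rate for 9228.53 is $4.22/unit.
Additional duty on 9228.53 from Fenos: +69.9% ad valorem. Applied ad valorem rate = 69.9%.
Duty = $260,165.11 × 69.9% + 3,587 × $4.22 = $196,992.55.

$196,992.55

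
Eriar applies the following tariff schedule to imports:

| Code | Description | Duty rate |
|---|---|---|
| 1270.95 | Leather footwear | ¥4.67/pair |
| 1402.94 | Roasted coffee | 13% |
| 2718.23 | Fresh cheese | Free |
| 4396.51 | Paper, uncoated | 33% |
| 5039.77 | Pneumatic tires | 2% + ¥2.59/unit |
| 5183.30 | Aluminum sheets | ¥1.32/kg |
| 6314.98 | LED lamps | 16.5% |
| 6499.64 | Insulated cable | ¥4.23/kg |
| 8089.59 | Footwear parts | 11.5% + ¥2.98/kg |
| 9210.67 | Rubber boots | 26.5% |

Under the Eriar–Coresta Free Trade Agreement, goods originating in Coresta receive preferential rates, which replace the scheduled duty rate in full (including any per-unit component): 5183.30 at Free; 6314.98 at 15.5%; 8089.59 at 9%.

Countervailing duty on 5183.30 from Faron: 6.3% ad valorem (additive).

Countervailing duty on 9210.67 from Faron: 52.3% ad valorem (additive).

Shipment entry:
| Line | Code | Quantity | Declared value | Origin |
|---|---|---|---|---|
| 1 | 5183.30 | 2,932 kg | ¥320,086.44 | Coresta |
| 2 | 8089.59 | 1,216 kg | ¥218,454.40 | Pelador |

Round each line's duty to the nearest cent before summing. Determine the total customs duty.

¥28,745.94

Line 1 (5183.30, Coresta, 2,932 kg, ¥320,086.44):
Base rate for 5183.30 is ¥1.32/kg.
Origin Coresta qualifies under the Eriar–Coresta agreement and 5183.30 is covered: preferential rate Free applies instead.
The additional-duty order on 5183.30 targets Faron, not Coresta; it does not apply.
Duty = ¥320,086.44 × 0% = ¥0.00.
Line 2 (8089.59, Pelador, 1,216 kg, ¥218,454.40):
Base rate for 8089.59 is 11.5% + ¥2.98/kg.
8089.59 has an FTA preferential rate, but origin Pelador is not Coresta; base rate stands.
Duty = ¥218,454.40 × 11.5% + 1,216 × ¥2.98 = ¥28,745.94.
Total = ¥0.00 + ¥28,745.94 = ¥28,745.94.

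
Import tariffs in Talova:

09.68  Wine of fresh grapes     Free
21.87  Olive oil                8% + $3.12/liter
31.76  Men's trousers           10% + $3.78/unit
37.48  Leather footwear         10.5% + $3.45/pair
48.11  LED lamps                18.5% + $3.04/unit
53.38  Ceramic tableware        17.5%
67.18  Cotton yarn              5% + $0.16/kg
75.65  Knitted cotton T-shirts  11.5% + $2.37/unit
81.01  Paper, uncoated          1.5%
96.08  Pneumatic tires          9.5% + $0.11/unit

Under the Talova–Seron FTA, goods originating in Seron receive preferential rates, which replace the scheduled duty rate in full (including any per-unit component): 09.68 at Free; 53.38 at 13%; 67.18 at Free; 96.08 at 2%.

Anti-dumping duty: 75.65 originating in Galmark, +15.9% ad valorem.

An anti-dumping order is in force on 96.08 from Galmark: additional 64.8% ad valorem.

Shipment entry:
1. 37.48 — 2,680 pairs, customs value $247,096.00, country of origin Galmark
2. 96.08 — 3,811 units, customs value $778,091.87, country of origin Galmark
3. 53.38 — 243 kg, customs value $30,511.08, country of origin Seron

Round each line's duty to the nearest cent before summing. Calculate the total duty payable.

$617,698.99

Line 1 (37.48, Galmark, 2,680 pairs, $247,096.00):
Base rate for 37.48 is 10.5% + $3.45/pair.
Duty = $247,096.00 × 10.5% + 2,680 × $3.45 = $35,191.08.
Line 2 (96.08, Galmark, 3,811 units, $778,091.87):
Base rate for 96.08 is 9.5% + $0.11/unit.
96.08 has an FTA preferential rate, but origin Galmark is not Seron; base rate stands.
Additional duty on 96.08 from Galmark: +64.8%. Applied ad valorem rate: 9.5% + 64.8% = 74.3%.
Duty = $778,091.87 × 74.3% + 3,811 × $0.11 = $578,541.47.
Line 3 (53.38, Seron, 243 kg, $30,511.08):
Base rate for 53.38 is 17.5%.
Origin Seron qualifies under the Talova–Seron agreement and 53.38 is covered: preferential rate 13% applies instead.
Duty = $30,511.08 × 13% = $3,966.44.
Total = $35,191.08 + $578,541.47 + $3,966.44 = $617,698.99.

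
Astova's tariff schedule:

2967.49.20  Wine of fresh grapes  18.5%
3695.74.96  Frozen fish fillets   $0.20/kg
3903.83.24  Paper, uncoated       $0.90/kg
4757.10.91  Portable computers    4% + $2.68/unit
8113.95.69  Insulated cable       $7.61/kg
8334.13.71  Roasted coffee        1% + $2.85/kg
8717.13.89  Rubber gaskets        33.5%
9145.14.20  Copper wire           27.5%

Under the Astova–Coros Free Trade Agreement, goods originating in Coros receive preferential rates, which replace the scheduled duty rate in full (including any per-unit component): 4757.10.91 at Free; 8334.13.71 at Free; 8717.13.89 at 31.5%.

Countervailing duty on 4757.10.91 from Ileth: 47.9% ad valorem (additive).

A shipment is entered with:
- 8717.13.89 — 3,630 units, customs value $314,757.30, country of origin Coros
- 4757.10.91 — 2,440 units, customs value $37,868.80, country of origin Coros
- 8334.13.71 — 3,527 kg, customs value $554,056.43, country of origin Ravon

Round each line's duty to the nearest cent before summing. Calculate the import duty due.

$114,741.06

Line 1 (8717.13.89, Coros, 3,630 units, $314,757.30):
Base rate for 8717.13.89 is 33.5%.
Origin Coros qualifies under the Astova–Coros agreement and 8717.13.89 is covered: preferential rate 31.5% applies instead.
Duty = $314,757.30 × 31.5% = $99,148.55.
Line 2 (4757.10.91, Coros, 2,440 units, $37,868.80):
Base rate for 4757.10.91 is 4% + $2.68/unit.
Origin Coros qualifies under the Astova–Coros agreement and 4757.10.91 is covered: preferential rate Free applies instead.
The additional-duty order on 4757.10.91 targets Ileth, not Coros; it does not apply.
Duty = $37,868.80 × 0% = $0.00.
Line 3 (8334.13.71, Ravon, 3,527 kg, $554,056.43):
Base rate for 8334.13.71 is 1% + $2.85/kg.
8334.13.71 has an FTA preferential rate, but origin Ravon is not Coros; base rate stands.
Duty = $554,056.43 × 1% + 3,527 × $2.85 = $15,592.51.
Total = $99,148.55 + $0.00 + $15,592.51 = $114,741.06.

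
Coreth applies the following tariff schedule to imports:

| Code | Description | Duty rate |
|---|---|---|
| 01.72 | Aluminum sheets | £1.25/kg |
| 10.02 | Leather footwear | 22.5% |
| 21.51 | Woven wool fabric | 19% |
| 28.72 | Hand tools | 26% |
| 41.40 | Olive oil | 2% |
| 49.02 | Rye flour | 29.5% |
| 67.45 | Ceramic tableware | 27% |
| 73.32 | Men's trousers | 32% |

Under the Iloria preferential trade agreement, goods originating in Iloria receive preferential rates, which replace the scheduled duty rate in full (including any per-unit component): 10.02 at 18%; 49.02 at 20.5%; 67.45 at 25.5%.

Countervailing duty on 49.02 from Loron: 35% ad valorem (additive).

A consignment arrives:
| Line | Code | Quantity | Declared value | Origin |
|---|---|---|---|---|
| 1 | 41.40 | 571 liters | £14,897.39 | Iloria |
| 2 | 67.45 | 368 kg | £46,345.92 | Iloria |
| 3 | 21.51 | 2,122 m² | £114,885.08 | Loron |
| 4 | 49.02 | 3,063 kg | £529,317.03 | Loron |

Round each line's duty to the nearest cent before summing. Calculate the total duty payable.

Line 1 (41.40, Iloria, 571 liters, £14,897.39):
Base rate for 41.40 is 2%.
Origin Iloria is the FTA partner but 41.40 is not on the preference list; base rate stands.
Duty = £14,897.39 × 2% = £297.95.
Line 2 (67.45, Iloria, 368 kg, £46,345.92):
Base rate for 67.45 is 27%.
Origin Iloria qualifies under the Coreth–Iloria agreement and 67.45 is covered: preferential rate 25.5% applies instead.
Duty = £46,345.92 × 25.5% = £11,818.21.
Line 3 (21.51, Loron, 2,122 m², £114,885.08):
Base rate for 21.51 is 19%.
Duty = £114,885.08 × 19% = £21,828.17.
Line 4 (49.02, Loron, 3,063 kg, £529,317.03):
Base rate for 49.02 is 29.5%.
49.02 has an FTA preferential rate, but origin Loron is not Iloria; base rate stands.
Additional duty on 49.02 from Loron: +35%. Applied ad valorem rate: 29.5% + 35% = 64.5%.
Duty = £529,317.03 × 64.5% = £341,409.48.
Total = £297.95 + £11,818.21 + £21,828.17 + £341,409.48 = £375,353.81.

£375,353.81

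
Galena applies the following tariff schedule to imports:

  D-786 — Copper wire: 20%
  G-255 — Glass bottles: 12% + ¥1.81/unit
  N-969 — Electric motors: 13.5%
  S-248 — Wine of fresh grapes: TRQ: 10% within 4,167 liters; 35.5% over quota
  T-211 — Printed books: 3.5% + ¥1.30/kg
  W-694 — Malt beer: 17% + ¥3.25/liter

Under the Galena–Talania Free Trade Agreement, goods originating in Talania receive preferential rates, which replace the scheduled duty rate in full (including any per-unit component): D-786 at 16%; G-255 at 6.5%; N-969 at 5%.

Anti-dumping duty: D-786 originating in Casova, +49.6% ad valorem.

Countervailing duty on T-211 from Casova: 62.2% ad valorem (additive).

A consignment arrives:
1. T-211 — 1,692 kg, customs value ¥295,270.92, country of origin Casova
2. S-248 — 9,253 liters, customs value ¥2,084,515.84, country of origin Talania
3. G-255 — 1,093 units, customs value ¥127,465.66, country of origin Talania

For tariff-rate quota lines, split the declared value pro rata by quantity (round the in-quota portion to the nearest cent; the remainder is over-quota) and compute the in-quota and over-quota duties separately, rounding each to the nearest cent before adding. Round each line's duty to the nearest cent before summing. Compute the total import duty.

¥705,101.84

Line 1 (T-211, Casova, 1,692 kg, ¥295,270.92):
Base rate for T-211 is 3.5% + ¥1.30/kg.
Additional duty on T-211 from Casova: +62.2%. Applied ad valorem rate: 3.5% + 62.2% = 65.7%.
Duty = ¥295,270.92 × 65.7% + 1,692 × ¥1.30 = ¥196,192.59.
Line 2 (S-248, Talania, 9,253 liters, ¥2,084,515.84):
Code S-248 is under a tariff-rate quota (threshold 4,167 liters). In-quota: 4,167 liters at 10%; over-quota: 5,086 liters at 35.5%.
Pro-rata value split: in-quota = ¥2,084,515.84 × 4,167/9,253 = ¥938,741.76; over-quota = ¥2,084,515.84 − ¥938,741.76 = ¥1,145,774.08.
In-quota duty = ¥938,741.76 × 10% = ¥93,874.18. Over-quota duty = ¥1,145,774.08 × 35.5% = ¥406,749.80.
Line duty = ¥93,874.18 + ¥406,749.80 = ¥500,623.98.
Line 3 (G-255, Talania, 1,093 units, ¥127,465.66):
Base rate for G-255 is 12% + ¥1.81/unit.
Origin Talania qualifies under the Galena–Talania agreement and G-255 is covered: preferential rate 6.5% applies instead.
Duty = ¥127,465.66 × 6.5% = ¥8,285.27.
Total = ¥196,192.59 + ¥500,623.98 + ¥8,285.27 = ¥705,101.84.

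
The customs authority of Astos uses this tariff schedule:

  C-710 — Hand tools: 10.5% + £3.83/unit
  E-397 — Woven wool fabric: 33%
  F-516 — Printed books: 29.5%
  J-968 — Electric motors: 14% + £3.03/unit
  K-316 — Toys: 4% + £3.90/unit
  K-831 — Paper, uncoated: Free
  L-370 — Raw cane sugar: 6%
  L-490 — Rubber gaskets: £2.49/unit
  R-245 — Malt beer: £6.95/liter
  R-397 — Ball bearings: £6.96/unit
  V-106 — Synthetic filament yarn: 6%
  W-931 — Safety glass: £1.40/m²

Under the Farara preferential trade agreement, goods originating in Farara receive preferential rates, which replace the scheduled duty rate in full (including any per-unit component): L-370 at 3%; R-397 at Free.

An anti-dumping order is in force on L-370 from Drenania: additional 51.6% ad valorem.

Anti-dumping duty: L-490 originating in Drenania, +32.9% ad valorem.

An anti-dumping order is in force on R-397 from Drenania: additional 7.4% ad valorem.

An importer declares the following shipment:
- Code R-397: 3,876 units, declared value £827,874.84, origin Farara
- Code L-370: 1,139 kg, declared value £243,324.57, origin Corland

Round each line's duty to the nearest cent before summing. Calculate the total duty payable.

£14,599.47

Line 1 (R-397, Farara, 3,876 units, £827,874.84):
Base rate for R-397 is £6.96/unit.
Origin Farara qualifies under the Astos–Farara agreement and R-397 is covered: preferential rate Free applies instead.
The additional-duty order on R-397 targets Drenania, not Farara; it does not apply.
Duty = £827,874.84 × 0% = £0.00.
Line 2 (L-370, Corland, 1,139 kg, £243,324.57):
Base rate for L-370 is 6%.
L-370 has an FTA preferential rate, but origin Corland is not Farara; base rate stands.
The additional-duty order on L-370 targets Drenania, not Corland; it does not apply.
Duty = £243,324.57 × 6% = £14,599.47.
Total = £0.00 + £14,599.47 = £14,599.47.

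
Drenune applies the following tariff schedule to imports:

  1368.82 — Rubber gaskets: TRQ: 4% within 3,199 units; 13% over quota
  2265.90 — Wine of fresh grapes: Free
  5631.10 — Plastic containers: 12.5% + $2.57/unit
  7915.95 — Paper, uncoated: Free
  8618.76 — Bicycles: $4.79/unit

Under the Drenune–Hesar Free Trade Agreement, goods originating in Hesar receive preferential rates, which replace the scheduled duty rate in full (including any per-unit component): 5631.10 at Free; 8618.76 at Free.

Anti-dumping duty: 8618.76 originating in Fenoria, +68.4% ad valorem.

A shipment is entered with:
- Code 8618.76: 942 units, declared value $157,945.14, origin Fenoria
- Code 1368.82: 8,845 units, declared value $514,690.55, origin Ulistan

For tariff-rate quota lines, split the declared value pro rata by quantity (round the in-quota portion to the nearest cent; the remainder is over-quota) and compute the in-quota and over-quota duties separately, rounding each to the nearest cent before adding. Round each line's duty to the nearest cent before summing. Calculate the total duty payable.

Line 1 (8618.76, Fenoria, 942 units, $157,945.14):
Base rate for 8618.76 is $4.79/unit.
8618.76 has an FTA preferential rate, but origin Fenoria is not Hesar; base rate stands.
Additional duty on 8618.76 from Fenoria: +68.4% ad valorem. Applied ad valorem rate = 68.4%.
Duty = $157,945.14 × 68.4% + 942 × $4.79 = $112,546.66.
Line 2 (1368.82, Ulistan, 8,845 units, $514,690.55):
Code 1368.82 is under a tariff-rate quota (threshold 3,199 units). In-quota: 3,199 units at 4%; over-quota: 5,646 units at 13%.
Pro-rata value split: in-quota = $514,690.55 × 3,199/8,845 = $186,149.81; over-quota = $514,690.55 − $186,149.81 = $328,540.74.
In-quota duty = $186,149.81 × 4% = $7,445.99. Over-quota duty = $328,540.74 × 13% = $42,710.30.
Line duty = $7,445.99 + $42,710.30 = $50,156.29.
Total = $112,546.66 + $50,156.29 = $162,702.95.

$162,702.95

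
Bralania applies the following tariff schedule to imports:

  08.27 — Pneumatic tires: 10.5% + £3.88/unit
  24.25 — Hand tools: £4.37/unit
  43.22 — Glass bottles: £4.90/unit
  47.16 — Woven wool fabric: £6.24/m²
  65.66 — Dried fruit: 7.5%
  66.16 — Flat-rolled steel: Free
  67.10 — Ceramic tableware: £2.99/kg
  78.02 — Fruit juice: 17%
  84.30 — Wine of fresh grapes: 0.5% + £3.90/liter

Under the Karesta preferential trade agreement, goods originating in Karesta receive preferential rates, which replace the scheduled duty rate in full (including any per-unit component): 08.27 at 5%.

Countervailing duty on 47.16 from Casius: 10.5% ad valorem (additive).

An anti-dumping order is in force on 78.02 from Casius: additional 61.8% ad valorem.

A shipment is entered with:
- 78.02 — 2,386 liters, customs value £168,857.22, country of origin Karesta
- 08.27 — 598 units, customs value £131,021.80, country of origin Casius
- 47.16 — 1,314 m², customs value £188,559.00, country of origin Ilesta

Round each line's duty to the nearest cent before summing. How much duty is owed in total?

Line 1 (78.02, Karesta, 2,386 liters, £168,857.22):
Base rate for 78.02 is 17%.
Origin Karesta is the FTA partner but 78.02 is not on the preference list; base rate stands.
The additional-duty order on 78.02 targets Casius, not Karesta; it does not apply.
Duty = £168,857.22 × 17% = £28,705.73.
Line 2 (08.27, Casius, 598 units, £131,021.80):
Base rate for 08.27 is 10.5% + £3.88/unit.
08.27 has an FTA preferential rate, but origin Casius is not Karesta; base rate stands.
Duty = £131,021.80 × 10.5% + 598 × £3.88 = £16,077.53.
Line 3 (47.16, Ilesta, 1,314 m², £188,559.00):
Base rate for 47.16 is £6.24/m².
The additional-duty order on 47.16 targets Casius, not Ilesta; it does not apply.
Duty = 1,314 × £6.24 = £8,199.36.
Total = £28,705.73 + £16,077.53 + £8,199.36 = £52,982.62.

£52,982.62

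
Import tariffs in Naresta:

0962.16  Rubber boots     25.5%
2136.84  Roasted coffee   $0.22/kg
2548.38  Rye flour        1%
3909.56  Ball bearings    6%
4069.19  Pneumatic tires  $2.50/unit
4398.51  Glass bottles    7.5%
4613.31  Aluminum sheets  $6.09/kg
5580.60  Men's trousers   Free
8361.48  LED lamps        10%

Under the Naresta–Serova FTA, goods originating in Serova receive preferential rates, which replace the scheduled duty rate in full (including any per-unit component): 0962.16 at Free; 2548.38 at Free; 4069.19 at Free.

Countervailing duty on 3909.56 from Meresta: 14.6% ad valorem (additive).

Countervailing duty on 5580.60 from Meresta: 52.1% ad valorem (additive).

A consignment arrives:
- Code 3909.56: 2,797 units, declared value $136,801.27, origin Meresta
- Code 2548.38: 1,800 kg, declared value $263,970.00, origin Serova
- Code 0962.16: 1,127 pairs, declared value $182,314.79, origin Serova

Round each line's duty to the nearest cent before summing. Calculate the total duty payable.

$28,181.06

Line 1 (3909.56, Meresta, 2,797 units, $136,801.27):
Base rate for 3909.56 is 6%.
Additional duty on 3909.56 from Meresta: +14.6%. Applied ad valorem rate: 6% + 14.6% = 20.6%.
Duty = $136,801.27 × 20.6% = $28,181.06.
Line 2 (2548.38, Serova, 1,800 kg, $263,970.00):
Base rate for 2548.38 is 1%.
Origin Serova qualifies under the Naresta–Serova agreement and 2548.38 is covered: preferential rate Free applies instead.
Duty = $263,970.00 × 0% = $0.00.
Line 3 (0962.16, Serova, 1,127 pairs, $182,314.79):
Base rate for 0962.16 is 25.5%.
Origin Serova qualifies under the Naresta–Serova agreement and 0962.16 is covered: preferential rate Free applies instead.
Duty = $182,314.79 × 0% = $0.00.
Total = $28,181.06 + $0.00 + $0.00 = $28,181.06.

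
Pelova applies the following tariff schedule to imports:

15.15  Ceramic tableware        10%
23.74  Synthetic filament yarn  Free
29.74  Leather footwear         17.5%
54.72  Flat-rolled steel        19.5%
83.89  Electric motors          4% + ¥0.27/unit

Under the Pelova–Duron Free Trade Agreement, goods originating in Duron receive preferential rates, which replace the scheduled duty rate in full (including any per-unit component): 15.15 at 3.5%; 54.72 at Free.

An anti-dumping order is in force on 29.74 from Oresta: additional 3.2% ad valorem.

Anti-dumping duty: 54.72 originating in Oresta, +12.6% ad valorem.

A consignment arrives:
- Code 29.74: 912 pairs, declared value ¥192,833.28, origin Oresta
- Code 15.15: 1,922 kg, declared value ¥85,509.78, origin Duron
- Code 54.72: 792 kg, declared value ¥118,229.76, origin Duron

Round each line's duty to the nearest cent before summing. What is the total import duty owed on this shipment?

Line 1 (29.74, Oresta, 912 pairs, ¥192,833.28):
Base rate for 29.74 is 17.5%.
Additional duty on 29.74 from Oresta: +3.2%. Applied ad valorem rate: 17.5% + 3.2% = 20.7%.
Duty = ¥192,833.28 × 20.7% = ¥39,916.49.
Line 2 (15.15, Duron, 1,922 kg, ¥85,509.78):
Base rate for 15.15 is 10%.
Origin Duron qualifies under the Pelova–Duron agreement and 15.15 is covered: preferential rate 3.5% applies instead.
Duty = ¥85,509.78 × 3.5% = ¥2,992.84.
Line 3 (54.72, Duron, 792 kg, ¥118,229.76):
Base rate for 54.72 is 19.5%.
Origin Duron qualifies under the Pelova–Duron agreement and 54.72 is covered: preferential rate Free applies instead.
The additional-duty order on 54.72 targets Oresta, not Duron; it does not apply.
Duty = ¥118,229.76 × 0% = ¥0.00.
Total = ¥39,916.49 + ¥2,992.84 + ¥0.00 = ¥42,909.33.

¥42,909.33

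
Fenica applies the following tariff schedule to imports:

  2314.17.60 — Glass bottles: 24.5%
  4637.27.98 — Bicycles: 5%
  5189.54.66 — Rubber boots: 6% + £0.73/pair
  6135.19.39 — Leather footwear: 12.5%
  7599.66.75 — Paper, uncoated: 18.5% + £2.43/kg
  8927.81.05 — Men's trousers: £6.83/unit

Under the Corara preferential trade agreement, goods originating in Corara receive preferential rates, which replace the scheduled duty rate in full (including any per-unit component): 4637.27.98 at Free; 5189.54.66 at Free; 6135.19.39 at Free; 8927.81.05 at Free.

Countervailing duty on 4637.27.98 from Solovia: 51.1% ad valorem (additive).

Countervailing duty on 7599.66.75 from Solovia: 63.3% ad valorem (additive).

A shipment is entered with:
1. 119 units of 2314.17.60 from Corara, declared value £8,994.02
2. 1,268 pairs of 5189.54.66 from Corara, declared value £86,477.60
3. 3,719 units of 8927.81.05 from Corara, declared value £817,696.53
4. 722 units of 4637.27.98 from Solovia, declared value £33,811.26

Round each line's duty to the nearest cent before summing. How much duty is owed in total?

£21,171.65

Line 1 (2314.17.60, Corara, 119 units, £8,994.02):
Base rate for 2314.17.60 is 24.5%.
Origin Corara is the FTA partner but 2314.17.60 is not on the preference list; base rate stands.
Duty = £8,994.02 × 24.5% = £2,203.53.
Line 2 (5189.54.66, Corara, 1,268 pairs, £86,477.60):
Base rate for 5189.54.66 is 6% + £0.73/pair.
Origin Corara qualifies under the Fenica–Corara agreement and 5189.54.66 is covered: preferential rate Free applies instead.
Duty = £86,477.60 × 0% = £0.00.
Line 3 (8927.81.05, Corara, 3,719 units, £817,696.53):
Base rate for 8927.81.05 is £6.83/unit.
Origin Corara qualifies under the Fenica–Corara agreement and 8927.81.05 is covered: preferential rate Free applies instead.
Duty = £817,696.53 × 0% = £0.00.
Line 4 (4637.27.98, Solovia, 722 units, £33,811.26):
Base rate for 4637.27.98 is 5%.
4637.27.98 has an FTA preferential rate, but origin Solovia is not Corara; base rate stands.
Additional duty on 4637.27.98 from Solovia: +51.1%. Applied ad valorem rate: 5% + 51.1% = 56.1%.
Duty = £33,811.26 × 56.1% = £18,968.12.
Total = £2,203.53 + £0.00 + £0.00 + £18,968.12 = £21,171.65.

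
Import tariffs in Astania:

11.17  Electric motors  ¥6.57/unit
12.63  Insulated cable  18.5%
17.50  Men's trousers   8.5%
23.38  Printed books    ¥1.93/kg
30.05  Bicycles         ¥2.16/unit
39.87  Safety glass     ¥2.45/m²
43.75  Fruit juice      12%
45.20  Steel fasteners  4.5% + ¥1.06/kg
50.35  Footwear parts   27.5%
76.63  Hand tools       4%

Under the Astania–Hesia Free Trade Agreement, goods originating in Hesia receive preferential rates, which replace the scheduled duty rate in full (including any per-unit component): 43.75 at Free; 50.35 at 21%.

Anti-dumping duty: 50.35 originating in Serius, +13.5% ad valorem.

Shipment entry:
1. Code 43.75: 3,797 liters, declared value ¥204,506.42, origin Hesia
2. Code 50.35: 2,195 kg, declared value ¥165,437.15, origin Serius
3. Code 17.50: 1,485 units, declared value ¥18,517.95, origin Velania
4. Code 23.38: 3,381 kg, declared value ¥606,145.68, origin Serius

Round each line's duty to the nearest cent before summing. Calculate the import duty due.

¥75,928.59

Line 1 (43.75, Hesia, 3,797 liters, ¥204,506.42):
Base rate for 43.75 is 12%.
Origin Hesia qualifies under the Astania–Hesia agreement and 43.75 is covered: preferential rate Free applies instead.
Duty = ¥204,506.42 × 0% = ¥0.00.
Line 2 (50.35, Serius, 2,195 kg, ¥165,437.15):
Base rate for 50.35 is 27.5%.
50.35 has an FTA preferential rate, but origin Serius is not Hesia; base rate stands.
Additional duty on 50.35 from Serius: +13.5%. Applied ad valorem rate: 27.5% + 13.5% = 41%.
Duty = ¥165,437.15 × 41% = ¥67,829.23.
Line 3 (17.50, Velania, 1,485 units, ¥18,517.95):
Base rate for 17.50 is 8.5%.
Duty = ¥18,517.95 × 8.5% = ¥1,574.03.
Line 4 (23.38, Serius, 3,381 kg, ¥606,145.68):
Base rate for 23.38 is ¥1.93/kg.
Duty = 3,381 × ¥1.93 = ¥6,525.33.
Total = ¥0.00 + ¥67,829.23 + ¥1,574.03 + ¥6,525.33 = ¥75,928.59.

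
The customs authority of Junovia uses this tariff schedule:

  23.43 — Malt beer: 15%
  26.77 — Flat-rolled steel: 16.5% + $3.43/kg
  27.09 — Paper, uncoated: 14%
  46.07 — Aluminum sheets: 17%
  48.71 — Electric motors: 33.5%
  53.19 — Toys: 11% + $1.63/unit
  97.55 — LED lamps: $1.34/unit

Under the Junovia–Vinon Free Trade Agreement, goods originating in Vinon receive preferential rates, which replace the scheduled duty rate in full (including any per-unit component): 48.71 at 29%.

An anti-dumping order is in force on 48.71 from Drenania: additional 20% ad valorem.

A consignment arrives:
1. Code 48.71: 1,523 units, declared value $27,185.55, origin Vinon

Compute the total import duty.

Line 1 (48.71, Vinon, 1,523 units, $27,185.55):
Base rate for 48.71 is 33.5%.
Origin Vinon qualifies under the Junovia–Vinon agreement and 48.71 is covered: preferential rate 29% applies instead.
The additional-duty order on 48.71 targets Drenania, not Vinon; it does not apply.
Duty = $27,185.55 × 29% = $7,883.81.

$7,883.81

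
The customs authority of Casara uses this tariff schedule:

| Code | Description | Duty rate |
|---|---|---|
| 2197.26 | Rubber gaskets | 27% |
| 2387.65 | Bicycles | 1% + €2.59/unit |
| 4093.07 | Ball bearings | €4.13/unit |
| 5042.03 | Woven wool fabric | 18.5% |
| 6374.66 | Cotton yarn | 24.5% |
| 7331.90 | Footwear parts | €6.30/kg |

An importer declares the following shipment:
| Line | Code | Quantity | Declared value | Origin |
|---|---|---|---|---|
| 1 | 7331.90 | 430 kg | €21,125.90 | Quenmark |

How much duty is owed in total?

Line 1 (7331.90, Quenmark, 430 kg, €21,125.90):
Base rate for 7331.90 is €6.30/kg.
Duty = 430 × €6.30 = €2,709.00.

€2,709.00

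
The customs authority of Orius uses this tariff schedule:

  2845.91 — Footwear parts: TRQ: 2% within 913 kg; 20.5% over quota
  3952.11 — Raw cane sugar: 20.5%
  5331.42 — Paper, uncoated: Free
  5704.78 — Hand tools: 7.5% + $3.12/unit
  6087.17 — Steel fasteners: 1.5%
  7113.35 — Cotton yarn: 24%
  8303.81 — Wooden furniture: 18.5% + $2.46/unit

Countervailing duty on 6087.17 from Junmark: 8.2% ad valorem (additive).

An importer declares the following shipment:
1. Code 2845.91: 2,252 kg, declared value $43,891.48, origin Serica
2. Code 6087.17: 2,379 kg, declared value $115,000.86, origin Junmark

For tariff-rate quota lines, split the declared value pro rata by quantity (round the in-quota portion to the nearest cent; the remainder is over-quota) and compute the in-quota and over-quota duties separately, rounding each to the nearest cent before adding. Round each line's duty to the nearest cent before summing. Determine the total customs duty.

$16,860.88

Line 1 (2845.91, Serica, 2,252 kg, $43,891.48):
Code 2845.91 is under a tariff-rate quota (threshold 913 kg). In-quota: 913 kg at 2%; over-quota: 1,339 kg at 20.5%.
Pro-rata value split: in-quota = $43,891.48 × 913/2,252 = $17,794.37; over-quota = $43,891.48 − $17,794.37 = $26,097.11.
In-quota duty = $17,794.37 × 2% = $355.89. Over-quota duty = $26,097.11 × 20.5% = $5,349.91.
Line duty = $355.89 + $5,349.91 = $5,705.80.
Line 2 (6087.17, Junmark, 2,379 kg, $115,000.86):
Base rate for 6087.17 is 1.5%.
Additional duty on 6087.17 from Junmark: +8.2%. Applied ad valorem rate: 1.5% + 8.2% = 9.7%.
Duty = $115,000.86 × 9.7% = $11,155.08.
Total = $5,705.80 + $11,155.08 = $16,860.88.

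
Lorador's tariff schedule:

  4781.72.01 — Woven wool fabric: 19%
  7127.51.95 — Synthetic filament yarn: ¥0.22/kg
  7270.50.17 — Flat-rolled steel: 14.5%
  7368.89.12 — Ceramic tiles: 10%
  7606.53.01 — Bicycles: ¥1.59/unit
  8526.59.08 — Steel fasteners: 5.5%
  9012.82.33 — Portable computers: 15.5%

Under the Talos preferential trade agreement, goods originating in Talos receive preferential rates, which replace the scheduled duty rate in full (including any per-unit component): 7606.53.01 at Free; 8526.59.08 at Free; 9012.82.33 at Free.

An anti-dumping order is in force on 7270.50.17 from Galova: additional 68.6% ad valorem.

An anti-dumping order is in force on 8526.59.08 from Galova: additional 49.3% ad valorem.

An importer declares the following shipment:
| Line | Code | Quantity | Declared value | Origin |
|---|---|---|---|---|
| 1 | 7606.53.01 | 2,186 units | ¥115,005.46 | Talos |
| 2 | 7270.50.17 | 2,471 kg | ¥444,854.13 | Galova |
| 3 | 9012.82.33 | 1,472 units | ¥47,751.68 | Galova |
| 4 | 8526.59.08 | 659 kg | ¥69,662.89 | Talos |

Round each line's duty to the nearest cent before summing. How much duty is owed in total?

¥377,075.29

Line 1 (7606.53.01, Talos, 2,186 units, ¥115,005.46):
Base rate for 7606.53.01 is ¥1.59/unit.
Origin Talos qualifies under the Lorador–Talos agreement and 7606.53.01 is covered: preferential rate Free applies instead.
Duty = ¥115,005.46 × 0% = ¥0.00.
Line 2 (7270.50.17, Galova, 2,471 kg, ¥444,854.13):
Base rate for 7270.50.17 is 14.5%.
Additional duty on 7270.50.17 from Galova: +68.6%. Applied ad valorem rate: 14.5% + 68.6% = 83.1%.
Duty = ¥444,854.13 × 83.1% = ¥369,673.78.
Line 3 (9012.82.33, Galova, 1,472 units, ¥47,751.68):
Base rate for 9012.82.33 is 15.5%.
9012.82.33 has an FTA preferential rate, but origin Galova is not Talos; base rate stands.
Duty = ¥47,751.68 × 15.5% = ¥7,401.51.
Line 4 (8526.59.08, Talos, 659 kg, ¥69,662.89):
Base rate for 8526.59.08 is 5.5%.
Origin Talos qualifies under the Lorador–Talos agreement and 8526.59.08 is covered: preferential rate Free applies instead.
The additional-duty order on 8526.59.08 targets Galova, not Talos; it does not apply.
Duty = ¥69,662.89 × 0% = ¥0.00.
Total = ¥0.00 + ¥369,673.78 + ¥7,401.51 + ¥0.00 = ¥377,075.29.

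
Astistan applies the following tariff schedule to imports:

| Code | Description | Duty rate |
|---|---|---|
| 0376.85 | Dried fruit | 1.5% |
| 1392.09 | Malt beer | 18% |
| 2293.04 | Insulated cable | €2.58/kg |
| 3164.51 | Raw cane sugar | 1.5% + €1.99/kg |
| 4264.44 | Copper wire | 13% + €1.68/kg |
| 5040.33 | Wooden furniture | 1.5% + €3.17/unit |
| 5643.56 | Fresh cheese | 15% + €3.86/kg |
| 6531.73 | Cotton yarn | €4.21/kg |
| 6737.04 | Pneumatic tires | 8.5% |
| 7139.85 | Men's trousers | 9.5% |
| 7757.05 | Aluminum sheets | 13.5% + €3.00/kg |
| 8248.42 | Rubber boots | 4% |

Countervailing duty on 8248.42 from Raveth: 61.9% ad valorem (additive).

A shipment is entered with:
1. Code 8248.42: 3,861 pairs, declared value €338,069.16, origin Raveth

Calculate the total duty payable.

€222,787.58

Line 1 (8248.42, Raveth, 3,861 pairs, €338,069.16):
Base rate for 8248.42 is 4%.
Additional duty on 8248.42 from Raveth: +61.9%. Applied ad valorem rate: 4% + 61.9% = 65.9%.
Duty = €338,069.16 × 65.9% = €222,787.58.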